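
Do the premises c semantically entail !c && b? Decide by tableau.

No

Initial set: {T c; F (!c && b)}.
F (!c && b): β-rule — branch into F !c  //  F b.
  branch 1 (add F !c):
    ○ open, literals {c=T}.
  branch 2 (add F b):
    ○ open, literals {b=F, c=T}.
0 branches closed, 2 open.
An open branch gives a countermodel: c=T (unmentioned atoms arbitrary); the premises hold there but the conclusion fails.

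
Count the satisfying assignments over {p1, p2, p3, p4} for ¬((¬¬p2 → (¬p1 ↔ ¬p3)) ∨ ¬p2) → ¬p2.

12

Initial set: {T (¬((¬¬p2 → (¬p1 ↔ ¬p3)) ∨ ¬p2) → ¬p2)}.
T (¬((¬¬p2 → (¬p1 ↔ ¬p3)) ∨ ¬p2) → ¬p2): β-rule — branch into F ¬((¬¬p2 → (¬p1 ↔ ¬p3)) ∨ ¬p2)  //  T ¬p2.
  branch 1 (add F ¬((¬¬p2 → (¬p1 ↔ ¬p3)) ∨ ¬p2)):
    F ¬((¬¬p2 → (¬p1 ↔ ¬p3)) ∨ ¬p2): β-rule — branch into T (¬¬p2 → (¬p1 ↔ ¬p3))  //  T ¬p2.
      branch 1.1 (add T (¬¬p2 → (¬p1 ↔ ¬p3))):
        T (¬¬p2 → (¬p1 ↔ ¬p3)): β-rule — branch into F ¬¬p2  //  T (¬p1 ↔ ¬p3).
          branch 1.1.1 (add F ¬¬p2):
            F ¬¬p2: drop double negation, giving F p2.
            ○ open, literals {p2=false}.
          branch 1.1.2 (add T (¬p1 ↔ ¬p3)):
            T (¬p1 ↔ ¬p3): β-rule — branch into T ¬p1, T ¬p3  //  F ¬p1, F ¬p3.
              branch 1.1.2.1 (add T ¬p1, T ¬p3):
                ○ open, literals {p1=false, p3=false}.
              branch 1.1.2.2 (add F ¬p1, F ¬p3):
                ○ open, literals {p1=true, p3=true}.
      branch 1.2 (add T ¬p2):
        ○ open, literals {p2=false}.
  branch 2 (add T ¬p2):
    ○ open, literals {p2=false}.
0 branches closed, 5 open.
Each open branch fixes some atoms; the unmentioned ones are free. Counting distinct full assignments: branch {p2=false} (p1, p3, p4) contributes 8 new; branch {p1=false, p3=false} (p2, p4) contributes 2 new; branch {p1=true, p3=true} (p2, p4) contributes 2 new; branch {p2=false} (p1, p3, p4) contributes 0 new; branch {p2=false} (p1, p3, p4) contributes 0 new. Total: 12.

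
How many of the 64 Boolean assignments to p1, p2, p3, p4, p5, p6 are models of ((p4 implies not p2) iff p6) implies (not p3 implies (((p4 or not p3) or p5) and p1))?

Initial set: {(((p4 implies not p2) iff p6) implies (not p3 implies (((p4 or not p3) or p5) and p1)))}.
(((p4 implies not p2) iff p6) implies (not p3 implies (((p4 or not p3) or p5) and p1))): β-rule — branch into not ((p4 implies not p2) iff p6)  //  (not p3 implies (((p4 or not p3) or p5) and p1)).
  branch 1 (add not ((p4 implies not p2) iff p6)):
    not ((p4 implies not p2) iff p6): β-rule — branch into (p4 implies not p2), not p6  //  not (p4 implies not p2), p6.
      branch 1.1 (add (p4 implies not p2), not p6):
        (p4 implies not p2): β-rule — branch into not p4  //  not p2.
          branch 1.1.1 (add not p4):
            ○ open, literals {p4=false, p6=false}.
          branch 1.1.2 (add not p2):
            ○ open, literals {p2=false, p6=false}.
      branch 1.2 (add not (p4 implies not p2), p6):
        not (p4 implies not p2): α-rule — add p4, not not p2.
        ○ open, literals {p2=true, p4=true, p6=true}.
  branch 2 (add (not p3 implies (((p4 or not p3) or p5) and p1))):
    (not p3 implies (((p4 or not p3) or p5) and p1)): β-rule — branch into not not p3  //  (((p4 or not p3) or p5) and p1).
      branch 2.1 (add not not p3):
        ○ open, literals {p3=true}.
      branch 2.2 (add (((p4 or not p3) or p5) and p1)):
        (((p4 or not p3) or p5) and p1): α-rule — add ((p4 or not p3) or p5), p1.
        ((p4 or not p3) or p5): β-rule — branch into (p4 or not p3)  //  p5.
          branch 2.2.1 (add (p4 or not p3)):
            (p4 or not p3): β-rule — branch into p4  //  not p3.
              branch 2.2.1.1 (add p4):
                ○ open, literals {p1=true, p4=true}.
              branch 2.2.1.2 (add not p3):
                ○ open, literals {p1=true, p3=false}.
          branch 2.2.2 (add p5):
            ○ open, literals {p1=true, p5=true}.
0 branches closed, 7 open.
Each open branch fixes some atoms; the unmentioned ones are free. Counting distinct full assignments: branch {p4=false, p6=false} (p1, p2, p3, p5) contributes 16 new; branch {p2=false, p6=false} (p1, p3, p4, p5) contributes 8 new; branch {p2=true, p4=true, p6=true} (p1, p3, p5) contributes 8 new; branch {p3=true} (p1, p2, p4, p5, p6) contributes 16 new; branch {p1=true, p4=true} (p2, p3, p5, p6) contributes 4 new; branch {p1=true, p3=false} (p2, p4, p5, p6) contributes 4 new; branch {p1=true, p5=true} (p2, p3, p4, p6) contributes 0 new. Total: 56.

56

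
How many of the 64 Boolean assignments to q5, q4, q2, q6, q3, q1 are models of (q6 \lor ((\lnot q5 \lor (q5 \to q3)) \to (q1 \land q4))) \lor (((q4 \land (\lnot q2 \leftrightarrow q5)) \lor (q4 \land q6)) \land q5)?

Initial set: {T ((q6 \lor ((\lnot q5 \lor (q5 \to q3)) \to (q1 \land q4))) \lor (((q4 \land (\lnot q2 \leftrightarrow q5)) \lor (q4 \land q6)) \land q5))}.
T ((q6 \lor ((\lnot q5 \lor (q5 \to q3)) \to (q1 \land q4))) \lor (((q4 \land (\lnot q2 \leftrightarrow q5)) \lor (q4 \land q6)) \land q5)): β-rule — branch into T (q6 \lor ((\lnot q5 \lor (q5 \to q3)) \to (q1 \land q4)))  //  T (((q4 \land (\lnot q2 \leftrightarrow q5)) \lor (q4 \land q6)) \land q5).
  branch 1 (add T (q6 \lor ((\lnot q5 \lor (q5 \to q3)) \to (q1 \land q4)))):
    T (q6 \lor ((\lnot q5 \lor (q5 \to q3)) \to (q1 \land q4))): β-rule — branch into T q6  //  T ((\lnot q5 \lor (q5 \to q3)) \to (q1 \land q4)).
      branch 1.1 (add T q6):
        ○ open, literals {q6=1}.
      branch 1.2 (add T ((\lnot q5 \lor (q5 \to q3)) \to (q1 \land q4))):
        T ((\lnot q5 \lor (q5 \to q3)) \to (q1 \land q4)): β-rule — branch into F (\lnot q5 \lor (q5 \to q3))  //  T (q1 \land q4).
          branch 1.2.1 (add F (\lnot q5 \lor (q5 \to q3))):
            F (\lnot q5 \lor (q5 \to q3)): α-rule — add F \lnot q5, F (q5 \to q3).
            F (q5 \to q3): α-rule — add T q5, F q3.
            ○ open, literals {q3=0, q5=1}.
          branch 1.2.2 (add T (q1 \land q4)):
            T (q1 \land q4): α-rule — add T q1, T q4.
            ○ open, literals {q1=1, q4=1}.
  branch 2 (add T (((q4 \land (\lnot q2 \leftrightarrow q5)) \lor (q4 \land q6)) \land q5)):
    T (((q4 \land (\lnot q2 \leftrightarrow q5)) \lor (q4 \land q6)) \land q5): α-rule — add T ((q4 \land (\lnot q2 \leftrightarrow q5)) \lor (q4 \land q6)), T q5.
    T ((q4 \land (\lnot q2 \leftrightarrow q5)) \lor (q4 \land q6)): β-rule — branch into T (q4 \land (\lnot q2 \leftrightarrow q5))  //  T (q4 \land q6).
      branch 2.1 (add T (q4 \land (\lnot q2 \leftrightarrow q5))):
        T (q4 \land (\lnot q2 \leftrightarrow q5)): α-rule — add T q4, T (\lnot q2 \leftrightarrow q5).
        T (\lnot q2 \leftrightarrow q5): β-rule — branch into T \lnot q2, T q5  //  F \lnot q2, F q5.
          branch 2.1.1 (add T \lnot q2, T q5):
            ○ open, literals {q2=0, q4=1, q5=1}.
          branch 2.1.2 (add F \lnot q2, F q5):
            × closes — contains both q5 and \lnot q5.
      branch 2.2 (add T (q4 \land q6)):
        T (q4 \land q6): α-rule — add T q4, T q6.
        ○ open, literals {q4=1, q5=1, q6=1}.
1 branch closed, 5 open.
Each open branch fixes some atoms; the unmentioned ones are free. Counting distinct full assignments: branch {q6=1} (q5, q4, q2, q3, q1) contributes 32 new; branch {q3=0, q5=1} (q4, q2, q6, q1) contributes 8 new; branch {q1=1, q4=1} (q5, q2, q6, q3) contributes 6 new; branch {q2=0, q4=1, q5=1} (q6, q3, q1) contributes 1 new; branch {q4=1, q5=1, q6=1} (q2, q3, q1) contributes 0 new. Total: 47.

47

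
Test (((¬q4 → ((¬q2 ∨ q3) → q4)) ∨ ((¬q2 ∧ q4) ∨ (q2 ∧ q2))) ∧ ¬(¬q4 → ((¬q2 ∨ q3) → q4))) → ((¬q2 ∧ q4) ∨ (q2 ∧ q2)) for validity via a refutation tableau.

Assume the negation and expand:
Initial set: {¬((((¬q4 → ((¬q2 ∨ q3) → q4)) ∨ ((¬q2 ∧ q4) ∨ (q2 ∧ q2))) ∧ ¬(¬q4 → ((¬q2 ∨ q3) → q4))) → ((¬q2 ∧ q4) ∨ (q2 ∧ q2)))}.
¬((((¬q4 → ((¬q2 ∨ q3) → q4)) ∨ ((¬q2 ∧ q4) ∨ (q2 ∧ q2))) ∧ ¬(¬q4 → ((¬q2 ∨ q3) → q4))) → ((¬q2 ∧ q4) ∨ (q2 ∧ q2))): α-rule — add (((¬q4 → ((¬q2 ∨ q3) → q4)) ∨ ((¬q2 ∧ q4) ∨ (q2 ∧ q2))) ∧ ¬(¬q4 → ((¬q2 ∨ q3) → q4))), ¬((¬q2 ∧ q4) ∨ (q2 ∧ q2)).
(((¬q4 → ((¬q2 ∨ q3) → q4)) ∨ ((¬q2 ∧ q4) ∨ (q2 ∧ q2))) ∧ ¬(¬q4 → ((¬q2 ∨ q3) → q4))): α-rule — add ((¬q4 → ((¬q2 ∨ q3) → q4)) ∨ ((¬q2 ∧ q4) ∨ (q2 ∧ q2))), ¬(¬q4 → ((¬q2 ∨ q3) → q4)).
¬((¬q2 ∧ q4) ∨ (q2 ∧ q2)): α-rule — add ¬(¬q2 ∧ q4), ¬(q2 ∧ q2).
¬(¬q4 → ((¬q2 ∨ q3) → q4)): α-rule — add ¬q4, ¬((¬q2 ∨ q3) → q4).
¬((¬q2 ∨ q3) → q4): α-rule — add (¬q2 ∨ q3), ¬q4.
((¬q4 → ((¬q2 ∨ q3) → q4)) ∨ ((¬q2 ∧ q4) ∨ (q2 ∧ q2))): β-rule — branch into (¬q4 → ((¬q2 ∨ q3) → q4))  //  ((¬q2 ∧ q4) ∨ (q2 ∧ q2)).
  branch 1 (add (¬q4 → ((¬q2 ∨ q3) → q4))):
    ¬(¬q2 ∧ q4): β-rule — branch into ¬¬q2  //  ¬q4.
      branch 1.1 (add ¬¬q2):
        ¬(q2 ∧ q2): β-rule — branch into ¬q2  //  ¬q2.
          branch 1.1.1 (add ¬q2):
            × closes — contains both q2 and ¬q2.
          branch 1.1.2 (add ¬q2):
            × closes — contains both q2 and ¬q2.
      branch 1.2 (add ¬q4):
        ¬(q2 ∧ q2): β-rule — branch into ¬q2  //  ¬q2.
          branch 1.2.1 (add ¬q2):
            (¬q2 ∨ q3): β-rule — branch into ¬q2  //  q3.
              branch 1.2.1.1 (add ¬q2):
                (¬q4 → ((¬q2 ∨ q3) → q4)): β-rule — branch into ¬¬q4  //  ((¬q2 ∨ q3) → q4).
                  branch 1.2.1.1.1 (add ¬¬q4):
                    × closes — contains both q4 and ¬q4.
                  branch 1.2.1.1.2 (add ((¬q2 ∨ q3) → q4)):
                    ((¬q2 ∨ q3) → q4): β-rule — branch into ¬(¬q2 ∨ q3)  //  q4.
                      branch 1.2.1.1.2.1 (add ¬(¬q2 ∨ q3)):
                        ¬(¬q2 ∨ q3): α-rule — add ¬¬q2, ¬q3.
                        × closes — contains both q2 and ¬q2.
                      branch 1.2.1.1.2.2 (add q4):
                        × closes — contains both q4 and ¬q4.
              branch 1.2.1.2 (add q3):
                (¬q4 → ((¬q2 ∨ q3) → q4)): β-rule — branch into ¬¬q4  //  ((¬q2 ∨ q3) → q4).
                  branch 1.2.1.2.1 (add ¬¬q4):
                    × closes — contains both q4 and ¬q4.
                  branch 1.2.1.2.2 (add ((¬q2 ∨ q3) → q4)):
                    ((¬q2 ∨ q3) → q4): β-rule — branch into ¬(¬q2 ∨ q3)  //  q4.
                      branch 1.2.1.2.2.1 (add ¬(¬q2 ∨ q3)):
                        ¬(¬q2 ∨ q3): α-rule — add ¬¬q2, ¬q3.
                        × closes — contains both q2 and ¬q2.
                      branch 1.2.1.2.2.2 (add q4):
                        × closes — contains both q4 and ¬q4.
          branch 1.2.2 (add ¬q2):
            (¬q2 ∨ q3): β-rule — branch into ¬q2  //  q3.
              branch 1.2.2.1 (add ¬q2):
                (¬q4 → ((¬q2 ∨ q3) → q4)): β-rule — branch into ¬¬q4  //  ((¬q2 ∨ q3) → q4).
                  branch 1.2.2.1.1 (add ¬¬q4):
                    × closes — contains both q4 and ¬q4.
                  branch 1.2.2.1.2 (add ((¬q2 ∨ q3) → q4)):
                    ((¬q2 ∨ q3) → q4): β-rule — branch into ¬(¬q2 ∨ q3)  //  q4.
                      branch 1.2.2.1.2.1 (add ¬(¬q2 ∨ q3)):
                        ¬(¬q2 ∨ q3): α-rule — add ¬¬q2, ¬q3.
                        × closes — contains both q2 and ¬q2.
                      branch 1.2.2.1.2.2 (add q4):
                        × closes — contains both q4 and ¬q4.
              branch 1.2.2.2 (add q3):
                (¬q4 → ((¬q2 ∨ q3) → q4)): β-rule — branch into ¬¬q4  //  ((¬q2 ∨ q3) → q4).
                  branch 1.2.2.2.1 (add ¬¬q4):
                    × closes — contains both q4 and ¬q4.
                  branch 1.2.2.2.2 (add ((¬q2 ∨ q3) → q4)):
                    ((¬q2 ∨ q3) → q4): β-rule — branch into ¬(¬q2 ∨ q3)  //  q4.
                      branch 1.2.2.2.2.1 (add ¬(¬q2 ∨ q3)):
                        ¬(¬q2 ∨ q3): α-rule — add ¬¬q2, ¬q3.
                        × closes — contains both q2 and ¬q2.
                      branch 1.2.2.2.2.2 (add q4):
                        × closes — contains both q4 and ¬q4.
  branch 2 (add ((¬q2 ∧ q4) ∨ (q2 ∧ q2))):
    ¬(¬q2 ∧ q4): β-rule — branch into ¬¬q2  //  ¬q4.
      branch 2.1 (add ¬¬q2):
        ¬(q2 ∧ q2): β-rule — branch into ¬q2  //  ¬q2.
          branch 2.1.1 (add ¬q2):
            × closes — contains both q2 and ¬q2.
          branch 2.1.2 (add ¬q2):
            × closes — contains both q2 and ¬q2.
      branch 2.2 (add ¬q4):
        ¬(q2 ∧ q2): β-rule — branch into ¬q2  //  ¬q2.
          branch 2.2.1 (add ¬q2):
            (¬q2 ∨ q3): β-rule — branch into ¬q2  //  q3.
              branch 2.2.1.1 (add ¬q2):
                ((¬q2 ∧ q4) ∨ (q2 ∧ q2)): β-rule — branch into (¬q2 ∧ q4)  //  (q2 ∧ q2).
                  branch 2.2.1.1.1 (add (¬q2 ∧ q4)):
                    (¬q2 ∧ q4): α-rule — add ¬q2, q4.
                    × closes — contains both q4 and ¬q4.
                  branch 2.2.1.1.2 (add (q2 ∧ q2)):
                    (q2 ∧ q2): α-rule — add q2, q2.
                    × closes — contains both q2 and ¬q2.
              branch 2.2.1.2 (add q3):
                ((¬q2 ∧ q4) ∨ (q2 ∧ q2)): β-rule — branch into (¬q2 ∧ q4)  //  (q2 ∧ q2).
                  branch 2.2.1.2.1 (add (¬q2 ∧ q4)):
                    (¬q2 ∧ q4): α-rule — add ¬q2, q4.
                    × closes — contains both q4 and ¬q4.
                  branch 2.2.1.2.2 (add (q2 ∧ q2)):
                    (q2 ∧ q2): α-rule — add q2, q2.
                    × closes — contains both q2 and ¬q2.
          branch 2.2.2 (add ¬q2):
            (¬q2 ∨ q3): β-rule — branch into ¬q2  //  q3.
              branch 2.2.2.1 (add ¬q2):
                ((¬q2 ∧ q4) ∨ (q2 ∧ q2)): β-rule — branch into (¬q2 ∧ q4)  //  (q2 ∧ q2).
                  branch 2.2.2.1.1 (add (¬q2 ∧ q4)):
                    (¬q2 ∧ q4): α-rule — add ¬q2, q4.
                    × closes — contains both q4 and ¬q4.
                  branch 2.2.2.1.2 (add (q2 ∧ q2)):
                    (q2 ∧ q2): α-rule — add q2, q2.
                    × closes — contains both q2 and ¬q2.
              branch 2.2.2.2 (add q3):
                ((¬q2 ∧ q4) ∨ (q2 ∧ q2)): β-rule — branch into (¬q2 ∧ q4)  //  (q2 ∧ q2).
                  branch 2.2.2.2.1 (add (¬q2 ∧ q4)):
                    (¬q2 ∧ q4): α-rule — add ¬q2, q4.
                    × closes — contains both q4 and ¬q4.
                  branch 2.2.2.2.2 (add (q2 ∧ q2)):
                    (q2 ∧ q2): α-rule — add q2, q2.
                    × closes — contains both q2 and ¬q2.
All 24 branches close.
Every branch closed, so the negation is unsatisfiable and the formula is valid.

Valid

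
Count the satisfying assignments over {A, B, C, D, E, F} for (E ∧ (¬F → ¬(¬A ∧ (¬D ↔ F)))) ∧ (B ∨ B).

14

Initial set: {((E ∧ (¬F → ¬(¬A ∧ (¬D ↔ F)))) ∧ (B ∨ B))}.
((E ∧ (¬F → ¬(¬A ∧ (¬D ↔ F)))) ∧ (B ∨ B)): α-rule — add (E ∧ (¬F → ¬(¬A ∧ (¬D ↔ F)))), (B ∨ B).
(E ∧ (¬F → ¬(¬A ∧ (¬D ↔ F)))): α-rule — add E, (¬F → ¬(¬A ∧ (¬D ↔ F))).
(B ∨ B): β-rule — branch into B  //  B.
  branch 1 (add B):
    (¬F → ¬(¬A ∧ (¬D ↔ F))): β-rule — branch into ¬¬F  //  ¬(¬A ∧ (¬D ↔ F)).
      branch 1.1 (add ¬¬F):
        ○ open, literals {B=true, E=true, F=true}.
      branch 1.2 (add ¬(¬A ∧ (¬D ↔ F))):
        ¬(¬A ∧ (¬D ↔ F)): β-rule — branch into ¬¬A  //  ¬(¬D ↔ F).
          branch 1.2.1 (add ¬¬A):
            ○ open, literals {A=true, B=true, E=true}.
          branch 1.2.2 (add ¬(¬D ↔ F)):
            ¬(¬D ↔ F): β-rule — branch into ¬D, ¬F  //  ¬¬D, F.
              branch 1.2.2.1 (add ¬D, ¬F):
                ○ open, literals {B=true, D=false, E=true, F=false}.
              branch 1.2.2.2 (add ¬¬D, F):
                ○ open, literals {B=true, D=true, E=true, F=true}.
  branch 2 (add B):
    (¬F → ¬(¬A ∧ (¬D ↔ F))): β-rule — branch into ¬¬F  //  ¬(¬A ∧ (¬D ↔ F)).
      branch 2.1 (add ¬¬F):
        ○ open, literals {B=true, E=true, F=true}.
      branch 2.2 (add ¬(¬A ∧ (¬D ↔ F))):
        ¬(¬A ∧ (¬D ↔ F)): β-rule — branch into ¬¬A  //  ¬(¬D ↔ F).
          branch 2.2.1 (add ¬¬A):
            ○ open, literals {A=true, B=true, E=true}.
          branch 2.2.2 (add ¬(¬D ↔ F)):
            ¬(¬D ↔ F): β-rule — branch into ¬D, ¬F  //  ¬¬D, F.
              branch 2.2.2.1 (add ¬D, ¬F):
                ○ open, literals {B=true, D=false, E=true, F=false}.
              branch 2.2.2.2 (add ¬¬D, F):
                ○ open, literals {B=true, D=true, E=true, F=true}.
0 branches closed, 8 open.
Each open branch fixes some atoms; the unmentioned ones are free. Counting distinct full assignments: branch {B=true, E=true, F=true} (A, C, D) contributes 8 new; branch {A=true, B=true, E=true} (C, D, F) contributes 4 new; branch {B=true, D=false, E=true, F=false} (A, C) contributes 2 new; branch {B=true, D=true, E=true, F=true} (A, C) contributes 0 new; branch {B=true, E=true, F=true} (A, C, D) contributes 0 new; branch {A=true, B=true, E=true} (C, D, F) contributes 0 new; branch {B=true, D=false, E=true, F=false} (A, C) contributes 0 new; branch {B=true, D=true, E=true, F=true} (A, C) contributes 0 new. Total: 14.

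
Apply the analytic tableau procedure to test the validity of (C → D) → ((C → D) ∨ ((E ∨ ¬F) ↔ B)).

Valid

Assume the negation and expand:
Initial set: {F ((C → D) → ((C → D) ∨ ((E ∨ ¬F) ↔ B)))}.
F ((C → D) → ((C → D) ∨ ((E ∨ ¬F) ↔ B))): α-rule — add T (C → D), F ((C → D) ∨ ((E ∨ ¬F) ↔ B)).
F ((C → D) ∨ ((E ∨ ¬F) ↔ B)): α-rule — add F (C → D), F ((E ∨ ¬F) ↔ B).
F (C → D): α-rule — add T C, F D.
T (C → D): β-rule — branch into F C  //  T D.
  branch 1 (add F C):
    × closes — contains both C and ¬C.
  branch 2 (add T D):
    × closes — contains both D and ¬D.
All 2 branches close.
Every branch closed, so the negation is unsatisfiable and the formula is valid.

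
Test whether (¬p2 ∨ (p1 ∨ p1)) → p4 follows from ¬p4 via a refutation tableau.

Initial set: {¬p4; ¬((¬p2 ∨ (p1 ∨ p1)) → p4)}.
¬((¬p2 ∨ (p1 ∨ p1)) → p4): α-rule — add (¬p2 ∨ (p1 ∨ p1)), ¬p4.
(¬p2 ∨ (p1 ∨ p1)): β-rule — branch into ¬p2  //  (p1 ∨ p1).
  branch 1 (add ¬p2):
    ○ open, literals {p2=false, p4=false}.
  branch 2 (add (p1 ∨ p1)):
    (p1 ∨ p1): β-rule — branch into p1  //  p1.
      branch 2.1 (add p1):
        ○ open, literals {p1=true, p4=false}.
      branch 2.2 (add p1):
        ○ open, literals {p1=true, p4=false}.
0 branches closed, 3 open.
An open branch gives a countermodel: p2=false, p4=false (unmentioned atoms arbitrary); the premises hold there but the conclusion fails.

No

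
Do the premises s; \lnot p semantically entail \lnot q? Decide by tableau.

Initial set: {T s; T \lnot p; F \lnot q}.
○ open, literals {p=0, q=1, s=1}.
0 branches closed, 1 open.
An open branch gives a countermodel: p=0, q=1, s=1 (unmentioned atoms arbitrary); the premises hold there but the conclusion fails.

No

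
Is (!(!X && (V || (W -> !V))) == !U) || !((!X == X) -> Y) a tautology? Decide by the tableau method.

Not valid

Assume the negation and expand:
Initial set: {!((!(!X && (V || (W -> !V))) == !U) || !((!X == X) -> Y))}.
!((!(!X && (V || (W -> !V))) == !U) || !((!X == X) -> Y)): α-rule — add !(!(!X && (V || (W -> !V))) == !U), !!((!X == X) -> Y).
!(!(!X && (V || (W -> !V))) == !U): β-rule — branch into !(!X && (V || (W -> !V))), !!U  //  !!(!X && (V || (W -> !V))), !U.
  branch 1 (add !(!X && (V || (W -> !V))), !!U):
    !!((!X == X) -> Y): β-rule — branch into !(!X == X)  //  Y.
      branch 1.1 (add !(!X == X)):
        !(!X && (V || (W -> !V))): β-rule — branch into !!X  //  !(V || (W -> !V)).
          branch 1.1.1 (add !!X):
            !(!X == X): β-rule — branch into !X, !X  //  !!X, X.
              branch 1.1.1.1 (add !X, !X):
                × closes — contains both X and !X.
              branch 1.1.1.2 (add !!X, X):
                ○ open, literals {U=1, X=1}.
          branch 1.1.2 (add !(V || (W -> !V))):
            !(V || (W -> !V)): α-rule — add !V, !(W -> !V).
            !(W -> !V): α-rule — add W, !!V.
            × closes — contains both V and !V.
      branch 1.2 (add Y):
        !(!X && (V || (W -> !V))): β-rule — branch into !!X  //  !(V || (W -> !V)).
          branch 1.2.1 (add !!X):
            ○ open, literals {U=1, X=1, Y=1}.
          branch 1.2.2 (add !(V || (W -> !V))):
            !(V || (W -> !V)): α-rule — add !V, !(W -> !V).
            !(W -> !V): α-rule — add W, !!V.
            × closes — contains both V and !V.
  branch 2 (add !!(!X && (V || (W -> !V))), !U):
    !!(!X && (V || (W -> !V))): α-rule — add !X, (V || (W -> !V)).
    !!((!X == X) -> Y): β-rule — branch into !(!X == X)  //  Y.
      branch 2.1 (add !(!X == X)):
        (V || (W -> !V)): β-rule — branch into V  //  (W -> !V).
          branch 2.1.1 (add V):
            !(!X == X): β-rule — branch into !X, !X  //  !!X, X.
              branch 2.1.1.1 (add !X, !X):
                ○ open, literals {U=0, V=1, X=0}.
              branch 2.1.1.2 (add !!X, X):
                × closes — contains both X and !X.
          branch 2.1.2 (add (W -> !V)):
            !(!X == X): β-rule — branch into !X, !X  //  !!X, X.
              branch 2.1.2.1 (add !X, !X):
                (W -> !V): β-rule — branch into !W  //  !V.
                  branch 2.1.2.1.1 (add !W):
                    ○ open, literals {U=0, W=0, X=0}.
                  branch 2.1.2.1.2 (add !V):
                    ○ open, literals {U=0, V=0, X=0}.
              branch 2.1.2.2 (add !!X, X):
                × closes — contains both X and !X.
      branch 2.2 (add Y):
        (V || (W -> !V)): β-rule — branch into V  //  (W -> !V).
          branch 2.2.1 (add V):
            ○ open, literals {U=0, V=1, X=0, Y=1}.
          branch 2.2.2 (add (W -> !V)):
            (W -> !V): β-rule — branch into !W  //  !V.
              branch 2.2.2.1 (add !W):
                ○ open, literals {U=0, W=0, X=0, Y=1}.
              branch 2.2.2.2 (add !V):
                ○ open, literals {U=0, V=0, X=0, Y=1}.
5 branches closed, 8 open.
An open branch gives a countermodel: U=1, X=1 (unmentioned atoms arbitrary); under it the original formula is false.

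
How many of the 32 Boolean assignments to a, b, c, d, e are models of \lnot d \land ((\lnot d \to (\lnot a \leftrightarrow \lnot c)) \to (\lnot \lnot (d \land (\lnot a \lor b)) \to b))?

16

Initial set: {T (\lnot d \land ((\lnot d \to (\lnot a \leftrightarrow \lnot c)) \to (\lnot \lnot (d \land (\lnot a \lor b)) \to b)))}.
T (\lnot d \land ((\lnot d \to (\lnot a \leftrightarrow \lnot c)) \to (\lnot \lnot (d \land (\lnot a \lor b)) \to b))): α-rule — add T \lnot d, T ((\lnot d \to (\lnot a \leftrightarrow \lnot c)) \to (\lnot \lnot (d \land (\lnot a \lor b)) \to b)).
T ((\lnot d \to (\lnot a \leftrightarrow \lnot c)) \to (\lnot \lnot (d \land (\lnot a \lor b)) \to b)): β-rule — branch into F (\lnot d \to (\lnot a \leftrightarrow \lnot c))  //  T (\lnot \lnot (d \land (\lnot a \lor b)) \to b).
  branch 1 (add F (\lnot d \to (\lnot a \leftrightarrow \lnot c))):
    F (\lnot d \to (\lnot a \leftrightarrow \lnot c)): α-rule — add T \lnot d, F (\lnot a \leftrightarrow \lnot c).
    F (\lnot a \leftrightarrow \lnot c): β-rule — branch into T \lnot a, F \lnot c  //  F \lnot a, T \lnot c.
      branch 1.1 (add T \lnot a, F \lnot c):
        ○ open, literals {a=false, c=true, d=false}.
      branch 1.2 (add F \lnot a, T \lnot c):
        ○ open, literals {a=true, c=false, d=false}.
  branch 2 (add T (\lnot \lnot (d \land (\lnot a \lor b)) \to b)):
    T (\lnot \lnot (d \land (\lnot a \lor b)) \to b): β-rule — branch into F \lnot \lnot (d \land (\lnot a \lor b))  //  T b.
      branch 2.1 (add F \lnot \lnot (d \land (\lnot a \lor b))):
        F \lnot \lnot (d \land (\lnot a \lor b)): drop double negation, giving F (d \land (\lnot a \lor b)).
        F (d \land (\lnot a \lor b)): β-rule — branch into F d  //  F (\lnot a \lor b).
          branch 2.1.1 (add F d):
            ○ open, literals {d=false}.
          branch 2.1.2 (add F (\lnot a \lor b)):
            F (\lnot a \lor b): α-rule — add F \lnot a, F b.
            ○ open, literals {a=true, b=false, d=false}.
      branch 2.2 (add T b):
        ○ open, literals {b=true, d=false}.
0 branches closed, 5 open.
Each open branch fixes some atoms; the unmentioned ones are free. Counting distinct full assignments: branch {a=false, c=true, d=false} (b, e) contributes 4 new; branch {a=true, c=false, d=false} (b, e) contributes 4 new; branch {d=false} (a, b, c, e) contributes 8 new; branch {a=true, b=false, d=false} (c, e) contributes 0 new; branch {b=true, d=false} (a, c, e) contributes 0 new. Total: 16.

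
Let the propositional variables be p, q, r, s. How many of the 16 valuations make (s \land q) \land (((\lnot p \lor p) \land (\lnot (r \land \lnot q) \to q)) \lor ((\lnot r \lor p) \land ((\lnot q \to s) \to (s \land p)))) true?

Initial set: {((s \land q) \land (((\lnot p \lor p) \land (\lnot (r \land \lnot q) \to q)) \lor ((\lnot r \lor p) \land ((\lnot q \to s) \to (s \land p)))))}.
((s \land q) \land (((\lnot p \lor p) \land (\lnot (r \land \lnot q) \to q)) \lor ((\lnot r \lor p) \land ((\lnot q \to s) \to (s \land p))))): α-rule — add (s \land q), (((\lnot p \lor p) \land (\lnot (r \land \lnot q) \to q)) \lor ((\lnot r \lor p) \land ((\lnot q \to s) \to (s \land p)))).
(s \land q): α-rule — add s, q.
(((\lnot p \lor p) \land (\lnot (r \land \lnot q) \to q)) \lor ((\lnot r \lor p) \land ((\lnot q \to s) \to (s \land p)))): β-rule — branch into ((\lnot p \lor p) \land (\lnot (r \land \lnot q) \to q))  //  ((\lnot r \lor p) \land ((\lnot q \to s) \to (s \land p))).
  branch 1 (add ((\lnot p \lor p) \land (\lnot (r \land \lnot q) \to q))):
    ((\lnot p \lor p) \land (\lnot (r \land \lnot q) \to q)): α-rule — add (\lnot p \lor p), (\lnot (r \land \lnot q) \to q).
    (\lnot p \lor p): β-rule — branch into \lnot p  //  p.
      branch 1.1 (add \lnot p):
        (\lnot (r \land \lnot q) \to q): β-rule — branch into \lnot \lnot (r \land \lnot q)  //  q.
          branch 1.1.1 (add \lnot \lnot (r \land \lnot q)):
            \lnot \lnot (r \land \lnot q): α-rule — add r, \lnot q.
            × closes — contains both q and \lnot q.
          branch 1.1.2 (add q):
            ○ open, literals {p=0, q=1, s=1}.
      branch 1.2 (add p):
        (\lnot (r \land \lnot q) \to q): β-rule — branch into \lnot \lnot (r \land \lnot q)  //  q.
          branch 1.2.1 (add \lnot \lnot (r \land \lnot q)):
            \lnot \lnot (r \land \lnot q): α-rule — add r, \lnot q.
            × closes — contains both q and \lnot q.
          branch 1.2.2 (add q):
            ○ open, literals {p=1, q=1, s=1}.
  branch 2 (add ((\lnot r \lor p) \land ((\lnot q \to s) \to (s \land p)))):
    ((\lnot r \lor p) \land ((\lnot q \to s) \to (s \land p))): α-rule — add (\lnot r \lor p), ((\lnot q \to s) \to (s \land p)).
    (\lnot r \lor p): β-rule — branch into \lnot r  //  p.
      branch 2.1 (add \lnot r):
        ((\lnot q \to s) \to (s \land p)): β-rule — branch into \lnot (\lnot q \to s)  //  (s \land p).
          branch 2.1.1 (add \lnot (\lnot q \to s)):
            \lnot (\lnot q \to s): α-rule — add \lnot q, \lnot s.
            × closes — contains both q and \lnot q.
          branch 2.1.2 (add (s \land p)):
            (s \land p): α-rule — add s, p.
            ○ open, literals {p=1, q=1, r=0, s=1}.
      branch 2.2 (add p):
        ((\lnot q \to s) \to (s \land p)): β-rule — branch into \lnot (\lnot q \to s)  //  (s \land p).
          branch 2.2.1 (add \lnot (\lnot q \to s)):
            \lnot (\lnot q \to s): α-rule — add \lnot q, \lnot s.
            × closes — contains both q and \lnot q.
          branch 2.2.2 (add (s \land p)):
            (s \land p): α-rule — add s, p.
            ○ open, literals {p=1, q=1, s=1}.
4 branches closed, 4 open.
Each open branch fixes some atoms; the unmentioned ones are free. Counting distinct full assignments: branch {p=0, q=1, s=1} (r) contributes 2 new; branch {p=1, q=1, s=1} (r) contributes 2 new; branch {p=1, q=1, r=0, s=1} (none free) contributes 0 new; branch {p=1, q=1, s=1} (r) contributes 0 new. Total: 4.

4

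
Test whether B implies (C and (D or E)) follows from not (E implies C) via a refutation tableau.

Initial set: {not (E implies C); not (B implies (C and (D or E)))}.
not (E implies C): α-rule — add E, not C.
not (B implies (C and (D or E))): α-rule — add B, not (C and (D or E)).
not (C and (D or E)): β-rule — branch into not C  //  not (D or E).
  branch 1 (add not C):
    ○ open, literals {B=T, C=F, E=T}.
  branch 2 (add not (D or E)):
    not (D or E): α-rule — add not D, not E.
    × closes — contains both E and not E.
1 branch closed, 1 open.
An open branch gives a countermodel: B=T, C=F, E=T (unmentioned atoms arbitrary); the premises hold there but the conclusion fails.

No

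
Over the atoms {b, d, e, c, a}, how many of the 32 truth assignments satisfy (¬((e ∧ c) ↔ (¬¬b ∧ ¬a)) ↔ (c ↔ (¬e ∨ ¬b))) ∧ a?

8

Initial set: {((¬((e ∧ c) ↔ (¬¬b ∧ ¬a)) ↔ (c ↔ (¬e ∨ ¬b))) ∧ a)}.
((¬((e ∧ c) ↔ (¬¬b ∧ ¬a)) ↔ (c ↔ (¬e ∨ ¬b))) ∧ a): α-rule — add (¬((e ∧ c) ↔ (¬¬b ∧ ¬a)) ↔ (c ↔ (¬e ∨ ¬b))), a.
(¬((e ∧ c) ↔ (¬¬b ∧ ¬a)) ↔ (c ↔ (¬e ∨ ¬b))): β-rule — branch into ¬((e ∧ c) ↔ (¬¬b ∧ ¬a)), (c ↔ (¬e ∨ ¬b))  //  ¬¬((e ∧ c) ↔ (¬¬b ∧ ¬a)), ¬(c ↔ (¬e ∨ ¬b)).
  branch 1 (add ¬((e ∧ c) ↔ (¬¬b ∧ ¬a)), (c ↔ (¬e ∨ ¬b))):
    ¬((e ∧ c) ↔ (¬¬b ∧ ¬a)): β-rule — branch into (e ∧ c), ¬(¬¬b ∧ ¬a)  //  ¬(e ∧ c), (¬¬b ∧ ¬a).
      branch 1.1 (add (e ∧ c), ¬(¬¬b ∧ ¬a)):
        (e ∧ c): α-rule — add e, c.
        (c ↔ (¬e ∨ ¬b)): β-rule — branch into c, (¬e ∨ ¬b)  //  ¬c, ¬(¬e ∨ ¬b).
          branch 1.1.1 (add c, (¬e ∨ ¬b)):
            ¬(¬¬b ∧ ¬a): β-rule — branch into ¬¬¬b  //  ¬¬a.
              branch 1.1.1.1 (add ¬¬¬b):
                ¬¬¬b: drop double negation, giving ¬b.
                (¬e ∨ ¬b): β-rule — branch into ¬e  //  ¬b.
                  branch 1.1.1.1.1 (add ¬e):
                    × closes — contains both e and ¬e.
                  branch 1.1.1.1.2 (add ¬b):
                    ○ open, literals {a=T, b=F, c=T, e=T}.
              branch 1.1.1.2 (add ¬¬a):
                (¬e ∨ ¬b): β-rule — branch into ¬e  //  ¬b.
                  branch 1.1.1.2.1 (add ¬e):
                    × closes — contains both e and ¬e.
                  branch 1.1.1.2.2 (add ¬b):
                    ○ open, literals {a=T, b=F, c=T, e=T}.
          branch 1.1.2 (add ¬c, ¬(¬e ∨ ¬b)):
            × closes — contains both c and ¬c.
      branch 1.2 (add ¬(e ∧ c), (¬¬b ∧ ¬a)):
        (¬¬b ∧ ¬a): α-rule — add ¬¬b, ¬a.
        × closes — contains both a and ¬a.
  branch 2 (add ¬¬((e ∧ c) ↔ (¬¬b ∧ ¬a)), ¬(c ↔ (¬e ∨ ¬b))):
    ¬¬((e ∧ c) ↔ (¬¬b ∧ ¬a)): β-rule — branch into (e ∧ c), (¬¬b ∧ ¬a)  //  ¬(e ∧ c), ¬(¬¬b ∧ ¬a).
      branch 2.1 (add (e ∧ c), (¬¬b ∧ ¬a)):
        (e ∧ c): α-rule — add e, c.
        (¬¬b ∧ ¬a): α-rule — add ¬¬b, ¬a.
        × closes — contains both a and ¬a.
      branch 2.2 (add ¬(e ∧ c), ¬(¬¬b ∧ ¬a)):
        ¬(c ↔ (¬e ∨ ¬b)): β-rule — branch into c, ¬(¬e ∨ ¬b)  //  ¬c, (¬e ∨ ¬b).
          branch 2.2.1 (add c, ¬(¬e ∨ ¬b)):
            ¬(¬e ∨ ¬b): α-rule — add ¬¬e, ¬¬b.
            ¬(e ∧ c): β-rule — branch into ¬e  //  ¬c.
              branch 2.2.1.1 (add ¬e):
                × closes — contains both e and ¬e.
              branch 2.2.1.2 (add ¬c):
                × closes — contains both c and ¬c.
          branch 2.2.2 (add ¬c, (¬e ∨ ¬b)):
            ¬(e ∧ c): β-rule — branch into ¬e  //  ¬c.
              branch 2.2.2.1 (add ¬e):
                ¬(¬¬b ∧ ¬a): β-rule — branch into ¬¬¬b  //  ¬¬a.
                  branch 2.2.2.1.1 (add ¬¬¬b):
                    ¬¬¬b: drop double negation, giving ¬b.
                    (¬e ∨ ¬b): β-rule — branch into ¬e  //  ¬b.
                      branch 2.2.2.1.1.1 (add ¬e):
                        ○ open, literals {a=T, b=F, c=F, e=F}.
                      branch 2.2.2.1.1.2 (add ¬b):
                        ○ open, literals {a=T, b=F, c=F, e=F}.
                  branch 2.2.2.1.2 (add ¬¬a):
                    (¬e ∨ ¬b): β-rule — branch into ¬e  //  ¬b.
                      branch 2.2.2.1.2.1 (add ¬e):
                        ○ open, literals {a=T, c=F, e=F}.
                      branch 2.2.2.1.2.2 (add ¬b):
                        ○ open, literals {a=T, b=F, c=F, e=F}.
              branch 2.2.2.2 (add ¬c):
                ¬(¬¬b ∧ ¬a): β-rule — branch into ¬¬¬b  //  ¬¬a.
                  branch 2.2.2.2.1 (add ¬¬¬b):
                    ¬¬¬b: drop double negation, giving ¬b.
                    (¬e ∨ ¬b): β-rule — branch into ¬e  //  ¬b.
                      branch 2.2.2.2.1.1 (add ¬e):
                        ○ open, literals {a=T, b=F, c=F, e=F}.
                      branch 2.2.2.2.1.2 (add ¬b):
                        ○ open, literals {a=T, b=F, c=F}.
                  branch 2.2.2.2.2 (add ¬¬a):
                    (¬e ∨ ¬b): β-rule — branch into ¬e  //  ¬b.
                      branch 2.2.2.2.2.1 (add ¬e):
                        ○ open, literals {a=T, c=F, e=F}.
                      branch 2.2.2.2.2.2 (add ¬b):
                        ○ open, literals {a=T, b=F, c=F}.
7 branches closed, 10 open.
Each open branch fixes some atoms; the unmentioned ones are free. Counting distinct full assignments: branch {a=T, b=F, c=T, e=T} (d) contributes 2 new; branch {a=T, b=F, c=T, e=T} (d) contributes 0 new; branch {a=T, b=F, c=F, e=F} (d) contributes 2 new; branch {a=T, b=F, c=F, e=F} (d) contributes 0 new; branch {a=T, c=F, e=F} (b, d) contributes 2 new; branch {a=T, b=F, c=F, e=F} (d) contributes 0 new; branch {a=T, b=F, c=F, e=F} (d) contributes 0 new; branch {a=T, b=F, c=F} (d, e) contributes 2 new; branch {a=T, c=F, e=F} (b, d) contributes 0 new; branch {a=T, b=F, c=F} (d, e) contributes 0 new. Total: 8.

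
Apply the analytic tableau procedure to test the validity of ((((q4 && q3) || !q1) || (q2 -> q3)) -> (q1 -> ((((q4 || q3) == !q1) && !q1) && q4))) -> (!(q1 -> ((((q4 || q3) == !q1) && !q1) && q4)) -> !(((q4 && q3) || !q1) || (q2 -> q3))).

Valid

Assume the negation and expand:
Initial set: {!(((((q4 && q3) || !q1) || (q2 -> q3)) -> (q1 -> ((((q4 || q3) == !q1) && !q1) && q4))) -> (!(q1 -> ((((q4 || q3) == !q1) && !q1) && q4)) -> !(((q4 && q3) || !q1) || (q2 -> q3))))}.
!(((((q4 && q3) || !q1) || (q2 -> q3)) -> (q1 -> ((((q4 || q3) == !q1) && !q1) && q4))) -> (!(q1 -> ((((q4 || q3) == !q1) && !q1) && q4)) -> !(((q4 && q3) || !q1) || (q2 -> q3)))): α-rule — add ((((q4 && q3) || !q1) || (q2 -> q3)) -> (q1 -> ((((q4 || q3) == !q1) && !q1) && q4))), !(!(q1 -> ((((q4 || q3) == !q1) && !q1) && q4)) -> !(((q4 && q3) || !q1) || (q2 -> q3))).
!(!(q1 -> ((((q4 || q3) == !q1) && !q1) && q4)) -> !(((q4 && q3) || !q1) || (q2 -> q3))): α-rule — add !(q1 -> ((((q4 || q3) == !q1) && !q1) && q4)), !!(((q4 && q3) || !q1) || (q2 -> q3)).
!(q1 -> ((((q4 || q3) == !q1) && !q1) && q4)): α-rule — add q1, !((((q4 || q3) == !q1) && !q1) && q4).
((((q4 && q3) || !q1) || (q2 -> q3)) -> (q1 -> ((((q4 || q3) == !q1) && !q1) && q4))): β-rule — branch into !(((q4 && q3) || !q1) || (q2 -> q3))  //  (q1 -> ((((q4 || q3) == !q1) && !q1) && q4)).
  branch 1 (add !(((q4 && q3) || !q1) || (q2 -> q3))):
    !(((q4 && q3) || !q1) || (q2 -> q3)): α-rule — add !((q4 && q3) || !q1), !(q2 -> q3).
    !((q4 && q3) || !q1): α-rule — add !(q4 && q3), !!q1.
    !(q2 -> q3): α-rule — add q2, !q3.
    !!(((q4 && q3) || !q1) || (q2 -> q3)): β-rule — branch into ((q4 && q3) || !q1)  //  (q2 -> q3).
      branch 1.1 (add ((q4 && q3) || !q1)):
        !((((q4 || q3) == !q1) && !q1) && q4): β-rule — branch into !(((q4 || q3) == !q1) && !q1)  //  !q4.
          branch 1.1.1 (add !(((q4 || q3) == !q1) && !q1)):
            !(q4 && q3): β-rule — branch into !q4  //  !q3.
              branch 1.1.1.1 (add !q4):
                ((q4 && q3) || !q1): β-rule — branch into (q4 && q3)  //  !q1.
                  branch 1.1.1.1.1 (add (q4 && q3)):
                    (q4 && q3): α-rule — add q4, q3.
                    × closes — contains both q4 and !q4.
                  branch 1.1.1.1.2 (add !q1):
                    × closes — contains both q1 and !q1.
              branch 1.1.1.2 (add !q3):
                ((q4 && q3) || !q1): β-rule — branch into (q4 && q3)  //  !q1.
                  branch 1.1.1.2.1 (add (q4 && q3)):
                    (q4 && q3): α-rule — add q4, q3.
                    × closes — contains both q3 and !q3.
                  branch 1.1.1.2.2 (add !q1):
                    × closes — contains both q1 and !q1.
          branch 1.1.2 (add !q4):
            !(q4 && q3): β-rule — branch into !q4  //  !q3.
              branch 1.1.2.1 (add !q4):
                ((q4 && q3) || !q1): β-rule — branch into (q4 && q3)  //  !q1.
                  branch 1.1.2.1.1 (add (q4 && q3)):
                    (q4 && q3): α-rule — add q4, q3.
                    × closes — contains both q4 and !q4.
                  branch 1.1.2.1.2 (add !q1):
                    × closes — contains both q1 and !q1.
              branch 1.1.2.2 (add !q3):
                ((q4 && q3) || !q1): β-rule — branch into (q4 && q3)  //  !q1.
                  branch 1.1.2.2.1 (add (q4 && q3)):
                    (q4 && q3): α-rule — add q4, q3.
                    × closes — contains both q4 and !q4.
                  branch 1.1.2.2.2 (add !q1):
                    × closes — contains both q1 and !q1.
      branch 1.2 (add (q2 -> q3)):
        !((((q4 || q3) == !q1) && !q1) && q4): β-rule — branch into !(((q4 || q3) == !q1) && !q1)  //  !q4.
          branch 1.2.1 (add !(((q4 || q3) == !q1) && !q1)):
            !(q4 && q3): β-rule — branch into !q4  //  !q3.
              branch 1.2.1.1 (add !q4):
                (q2 -> q3): β-rule — branch into !q2  //  q3.
                  branch 1.2.1.1.1 (add !q2):
                    × closes — contains both q2 and !q2.
                  branch 1.2.1.1.2 (add q3):
                    × closes — contains both q3 and !q3.
              branch 1.2.1.2 (add !q3):
                (q2 -> q3): β-rule — branch into !q2  //  q3.
                  branch 1.2.1.2.1 (add !q2):
                    × closes — contains both q2 and !q2.
                  branch 1.2.1.2.2 (add q3):
                    × closes — contains both q3 and !q3.
          branch 1.2.2 (add !q4):
            !(q4 && q3): β-rule — branch into !q4  //  !q3.
              branch 1.2.2.1 (add !q4):
                (q2 -> q3): β-rule — branch into !q2  //  q3.
                  branch 1.2.2.1.1 (add !q2):
                    × closes — contains both q2 and !q2.
                  branch 1.2.2.1.2 (add q3):
                    × closes — contains both q3 and !q3.
              branch 1.2.2.2 (add !q3):
                (q2 -> q3): β-rule — branch into !q2  //  q3.
                  branch 1.2.2.2.1 (add !q2):
                    × closes — contains both q2 and !q2.
                  branch 1.2.2.2.2 (add q3):
                    × closes — contains both q3 and !q3.
  branch 2 (add (q1 -> ((((q4 || q3) == !q1) && !q1) && q4))):
    !!(((q4 && q3) || !q1) || (q2 -> q3)): β-rule — branch into ((q4 && q3) || !q1)  //  (q2 -> q3).
      branch 2.1 (add ((q4 && q3) || !q1)):
        !((((q4 || q3) == !q1) && !q1) && q4): β-rule — branch into !(((q4 || q3) == !q1) && !q1)  //  !q4.
          branch 2.1.1 (add !(((q4 || q3) == !q1) && !q1)):
            (q1 -> ((((q4 || q3) == !q1) && !q1) && q4)): β-rule — branch into !q1  //  ((((q4 || q3) == !q1) && !q1) && q4).
              branch 2.1.1.1 (add !q1):
                × closes — contains both q1 and !q1.
              branch 2.1.1.2 (add ((((q4 || q3) == !q1) && !q1) && q4)):
                ((((q4 || q3) == !q1) && !q1) && q4): α-rule — add (((q4 || q3) == !q1) && !q1), q4.
                (((q4 || q3) == !q1) && !q1): α-rule — add ((q4 || q3) == !q1), !q1.
                × closes — contains both q1 and !q1.
          branch 2.1.2 (add !q4):
            (q1 -> ((((q4 || q3) == !q1) && !q1) && q4)): β-rule — branch into !q1  //  ((((q4 || q3) == !q1) && !q1) && q4).
              branch 2.1.2.1 (add !q1):
                × closes — contains both q1 and !q1.
              branch 2.1.2.2 (add ((((q4 || q3) == !q1) && !q1) && q4)):
                ((((q4 || q3) == !q1) && !q1) && q4): α-rule — add (((q4 || q3) == !q1) && !q1), q4.
                × closes — contains both q4 and !q4.
      branch 2.2 (add (q2 -> q3)):
        !((((q4 || q3) == !q1) && !q1) && q4): β-rule — branch into !(((q4 || q3) == !q1) && !q1)  //  !q4.
          branch 2.2.1 (add !(((q4 || q3) == !q1) && !q1)):
            (q1 -> ((((q4 || q3) == !q1) && !q1) && q4)): β-rule — branch into !q1  //  ((((q4 || q3) == !q1) && !q1) && q4).
              branch 2.2.1.1 (add !q1):
                × closes — contains both q1 and !q1.
              branch 2.2.1.2 (add ((((q4 || q3) == !q1) && !q1) && q4)):
                ((((q4 || q3) == !q1) && !q1) && q4): α-rule — add (((q4 || q3) == !q1) && !q1), q4.
                (((q4 || q3) == !q1) && !q1): α-rule — add ((q4 || q3) == !q1), !q1.
                × closes — contains both q1 and !q1.
          branch 2.2.2 (add !q4):
            (q1 -> ((((q4 || q3) == !q1) && !q1) && q4)): β-rule — branch into !q1  //  ((((q4 || q3) == !q1) && !q1) && q4).
              branch 2.2.2.1 (add !q1):
                × closes — contains both q1 and !q1.
              branch 2.2.2.2 (add ((((q4 || q3) == !q1) && !q1) && q4)):
                ((((q4 || q3) == !q1) && !q1) && q4): α-rule — add (((q4 || q3) == !q1) && !q1), q4.
                × closes — contains both q4 and !q4.
All 24 branches close.
Every branch closed, so the negation is unsatisfiable and the formula is valid.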